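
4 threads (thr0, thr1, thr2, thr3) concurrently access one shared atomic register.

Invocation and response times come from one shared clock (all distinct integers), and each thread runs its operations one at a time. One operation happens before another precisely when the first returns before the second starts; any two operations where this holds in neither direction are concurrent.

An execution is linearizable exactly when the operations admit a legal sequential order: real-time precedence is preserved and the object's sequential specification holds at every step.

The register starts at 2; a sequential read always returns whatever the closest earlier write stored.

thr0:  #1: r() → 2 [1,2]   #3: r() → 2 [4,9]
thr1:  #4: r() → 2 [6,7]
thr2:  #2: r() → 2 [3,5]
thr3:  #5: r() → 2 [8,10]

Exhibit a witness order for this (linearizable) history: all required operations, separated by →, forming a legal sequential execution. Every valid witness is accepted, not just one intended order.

#1 → #2 → #3 → #4 → #5

1. #1 r() → 2, leaving value 2
2. #2 r() → 2, leaving value 2
3. #3 r() → 2, leaving value 2
4. #4 r() → 2, leaving value 2
5. #5 r() → 2, leaving value 2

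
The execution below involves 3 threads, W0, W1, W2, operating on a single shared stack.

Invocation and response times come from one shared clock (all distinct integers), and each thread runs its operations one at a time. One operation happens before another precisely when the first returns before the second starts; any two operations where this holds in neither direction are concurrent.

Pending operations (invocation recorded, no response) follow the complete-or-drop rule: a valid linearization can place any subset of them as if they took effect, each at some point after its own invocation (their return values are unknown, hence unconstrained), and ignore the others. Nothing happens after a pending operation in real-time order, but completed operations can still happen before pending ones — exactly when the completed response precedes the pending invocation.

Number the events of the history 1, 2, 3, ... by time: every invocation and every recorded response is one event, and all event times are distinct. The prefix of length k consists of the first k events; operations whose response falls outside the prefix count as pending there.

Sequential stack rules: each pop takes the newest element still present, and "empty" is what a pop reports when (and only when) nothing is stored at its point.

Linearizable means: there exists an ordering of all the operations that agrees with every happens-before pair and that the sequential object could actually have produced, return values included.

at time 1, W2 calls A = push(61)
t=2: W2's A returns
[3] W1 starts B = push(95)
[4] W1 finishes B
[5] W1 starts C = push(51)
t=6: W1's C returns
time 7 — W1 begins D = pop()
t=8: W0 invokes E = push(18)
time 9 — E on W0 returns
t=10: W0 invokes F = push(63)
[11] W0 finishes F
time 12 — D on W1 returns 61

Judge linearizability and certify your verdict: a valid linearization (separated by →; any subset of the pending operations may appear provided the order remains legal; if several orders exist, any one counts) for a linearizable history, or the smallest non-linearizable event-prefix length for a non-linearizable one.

the violation lands at event 12, D's response at time 12: events 1..11 linearize, events 1..12 do not
no legal order exists: 3 real-time-consistent candidates over 6 completed stack operations, all rejected
one such order, A, B, C, D, E, F, breaks at step 4 where D pop() → 61 is illegal
one such order, A, B, C, E, D, F, breaks at step 5 where D pop() → 61 is illegal

not linearizable — minimal violating prefix: 12 events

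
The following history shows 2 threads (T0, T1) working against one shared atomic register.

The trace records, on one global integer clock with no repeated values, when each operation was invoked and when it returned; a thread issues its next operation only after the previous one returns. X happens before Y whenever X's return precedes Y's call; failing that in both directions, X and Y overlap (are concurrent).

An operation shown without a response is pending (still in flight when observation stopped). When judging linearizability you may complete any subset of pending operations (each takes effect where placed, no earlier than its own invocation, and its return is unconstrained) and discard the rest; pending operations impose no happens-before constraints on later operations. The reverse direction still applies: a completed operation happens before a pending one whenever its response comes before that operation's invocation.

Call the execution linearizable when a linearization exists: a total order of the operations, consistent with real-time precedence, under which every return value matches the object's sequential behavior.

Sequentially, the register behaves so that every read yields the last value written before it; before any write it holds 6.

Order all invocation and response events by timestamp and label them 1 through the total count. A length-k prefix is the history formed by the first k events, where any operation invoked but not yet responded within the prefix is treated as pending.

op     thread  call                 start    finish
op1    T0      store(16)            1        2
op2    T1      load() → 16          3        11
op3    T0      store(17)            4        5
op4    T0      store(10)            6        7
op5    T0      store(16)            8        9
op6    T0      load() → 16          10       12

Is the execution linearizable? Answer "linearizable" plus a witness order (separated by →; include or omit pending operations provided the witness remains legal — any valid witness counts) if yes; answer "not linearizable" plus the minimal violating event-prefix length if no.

linearizable — witness: op1 → op2 → op3 → op4 → op5 → op6

1. op1 store(16), leaving value 16
2. op2 load() → 16, leaving value 16
3. op3 store(17), leaving value 17
4. op4 store(10), leaving value 10
5. op5 store(16), leaving value 16
6. op6 load() → 16, leaving value 16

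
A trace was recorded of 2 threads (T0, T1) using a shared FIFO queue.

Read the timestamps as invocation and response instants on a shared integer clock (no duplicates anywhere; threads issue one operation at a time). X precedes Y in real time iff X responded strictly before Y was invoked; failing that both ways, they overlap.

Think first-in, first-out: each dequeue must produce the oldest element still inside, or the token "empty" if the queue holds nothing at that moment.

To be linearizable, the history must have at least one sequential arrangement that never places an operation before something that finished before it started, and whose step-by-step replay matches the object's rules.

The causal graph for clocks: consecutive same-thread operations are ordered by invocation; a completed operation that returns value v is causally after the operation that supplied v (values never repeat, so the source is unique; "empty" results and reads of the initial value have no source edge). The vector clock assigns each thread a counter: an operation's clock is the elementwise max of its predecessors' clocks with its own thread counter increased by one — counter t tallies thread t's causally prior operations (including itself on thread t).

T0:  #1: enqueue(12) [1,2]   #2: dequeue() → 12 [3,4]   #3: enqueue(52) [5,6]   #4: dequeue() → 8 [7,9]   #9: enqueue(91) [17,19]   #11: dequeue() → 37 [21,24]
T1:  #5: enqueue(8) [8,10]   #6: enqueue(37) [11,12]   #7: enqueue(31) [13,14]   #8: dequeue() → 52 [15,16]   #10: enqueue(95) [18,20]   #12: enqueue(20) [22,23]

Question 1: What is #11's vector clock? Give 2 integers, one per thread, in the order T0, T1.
Answer: (6, 2)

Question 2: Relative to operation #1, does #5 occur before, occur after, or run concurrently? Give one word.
Answer: after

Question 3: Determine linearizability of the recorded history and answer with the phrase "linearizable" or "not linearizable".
through event 8 a valid linearization exists; event 9 (#4 responding at time 9) ends that
one real-time candidate order over the 4 completed operations — the FIFO queue replay rejects it
include/drop combinations of the 1 pending operation (#5) were all tried; none helps
for example #1, #2, #3, #4 (pending dropped) fails at step 4: #4 dequeue() → 8 is not legal there

not linearizable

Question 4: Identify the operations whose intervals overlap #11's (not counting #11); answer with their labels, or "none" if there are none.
Answer: #12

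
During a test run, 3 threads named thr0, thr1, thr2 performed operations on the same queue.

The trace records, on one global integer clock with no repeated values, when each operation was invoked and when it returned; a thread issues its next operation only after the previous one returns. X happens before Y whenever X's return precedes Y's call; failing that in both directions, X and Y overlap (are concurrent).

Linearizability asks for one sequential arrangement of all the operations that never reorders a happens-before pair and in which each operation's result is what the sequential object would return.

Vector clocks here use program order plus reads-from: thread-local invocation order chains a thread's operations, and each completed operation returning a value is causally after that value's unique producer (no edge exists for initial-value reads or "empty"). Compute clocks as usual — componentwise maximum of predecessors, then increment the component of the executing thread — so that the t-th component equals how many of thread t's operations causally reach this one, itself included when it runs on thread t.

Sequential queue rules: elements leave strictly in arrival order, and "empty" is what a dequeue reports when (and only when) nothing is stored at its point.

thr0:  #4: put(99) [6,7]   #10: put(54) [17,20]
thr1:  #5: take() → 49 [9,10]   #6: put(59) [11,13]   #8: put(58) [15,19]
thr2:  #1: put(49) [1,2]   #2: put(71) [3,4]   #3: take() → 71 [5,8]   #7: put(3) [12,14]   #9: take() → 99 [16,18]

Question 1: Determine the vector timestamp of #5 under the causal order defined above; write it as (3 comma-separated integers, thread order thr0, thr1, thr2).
Answer: (0, 1, 1)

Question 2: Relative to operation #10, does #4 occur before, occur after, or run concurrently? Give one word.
Answer: before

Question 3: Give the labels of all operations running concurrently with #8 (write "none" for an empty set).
Answer: #10, #9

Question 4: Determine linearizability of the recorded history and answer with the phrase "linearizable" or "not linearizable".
already the first 8 events (up to #3's response at time 8) admit no linearization; the first 7 still do
no legal order exists: 2 real-time-consistent candidates over 4 completed queue operations, all rejected
take #1, #2, #3, #4: step 3 already fails, because #3 take() → 71 cannot occur there
take #1, #2, #4, #3: step 4 already fails, because #3 take() → 71 cannot occur there

not linearizable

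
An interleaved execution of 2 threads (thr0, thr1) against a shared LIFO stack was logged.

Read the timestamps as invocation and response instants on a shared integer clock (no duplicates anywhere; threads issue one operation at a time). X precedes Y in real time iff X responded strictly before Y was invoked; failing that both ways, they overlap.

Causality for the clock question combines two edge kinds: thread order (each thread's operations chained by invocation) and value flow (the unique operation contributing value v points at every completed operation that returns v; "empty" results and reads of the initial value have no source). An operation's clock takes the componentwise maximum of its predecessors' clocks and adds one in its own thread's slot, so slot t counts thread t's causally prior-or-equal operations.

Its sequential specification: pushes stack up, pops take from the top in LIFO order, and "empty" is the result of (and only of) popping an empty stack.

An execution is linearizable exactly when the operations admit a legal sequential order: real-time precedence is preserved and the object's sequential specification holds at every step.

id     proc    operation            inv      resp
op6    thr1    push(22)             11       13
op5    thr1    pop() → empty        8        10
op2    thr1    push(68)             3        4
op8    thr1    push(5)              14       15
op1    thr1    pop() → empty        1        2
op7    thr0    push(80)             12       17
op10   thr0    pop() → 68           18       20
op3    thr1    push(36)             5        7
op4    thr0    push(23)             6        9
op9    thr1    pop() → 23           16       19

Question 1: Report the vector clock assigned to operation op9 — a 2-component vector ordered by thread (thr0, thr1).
op1, invoked 1, has no incoming edges; only thr1's bump applies → (0, 1)
op4, invoked 6, has no incoming edges; only thr0's bump applies → (1, 0)
invoked at 3, op2 merges VC(op1)=(0, 1) and bumps thr1's slot → (0, 2)
invoked at 12, op7 merges VC(op4)=(1, 0) and bumps thr0's slot → (2, 0)
invoked at 5, op3 merges VC(op2)=(0, 2) and bumps thr1's slot → (0, 3)
invoked at 8, op5 merges VC(op3)=(0, 3) and bumps thr1's slot → (0, 4)
invoked at 11, op6 merges VC(op5)=(0, 4) and bumps thr1's slot → (0, 5)
invoked at 18, op10 merges VC(op2)=(0, 2), VC(op7)=(2, 0) and bumps thr0's slot → (3, 2)
invoked at 14, op8 merges VC(op6)=(0, 5) and bumps thr1's slot → (0, 6)
invoked at 16, op9 merges VC(op4)=(1, 0), VC(op8)=(0, 6) and bumps thr1's slot → (1, 7)
target: VC(op9) = (1, 7)

(1, 7)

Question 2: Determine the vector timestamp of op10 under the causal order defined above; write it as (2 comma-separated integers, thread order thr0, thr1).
no predecessors for op1 (invoked 1): thr1 increments from zero → (0, 1)
no predecessors for op4 (invoked 6): thr0 increments from zero → (1, 0)
op2 (invocation 3): componentwise max over VC(op1)=(0, 1), +1 at thr1, giving (0, 2)
op7 (invocation 12): componentwise max over VC(op4)=(1, 0), +1 at thr0, giving (2, 0)
op3 (invocation 5): componentwise max over VC(op2)=(0, 2), +1 at thr1, giving (0, 3)
op5 (invocation 8): componentwise max over VC(op3)=(0, 3), +1 at thr1, giving (0, 4)
op6 (invocation 11): componentwise max over VC(op5)=(0, 4), +1 at thr1, giving (0, 5)
op10 (invocation 18): componentwise max over VC(op2)=(0, 2), VC(op7)=(2, 0), +1 at thr0, giving (3, 2)
op8 (invocation 14): componentwise max over VC(op6)=(0, 5), +1 at thr1, giving (0, 6)
op9 (invocation 16): componentwise max over VC(op4)=(1, 0), VC(op8)=(0, 6), +1 at thr1, giving (1, 7)
target: VC(op10) = (3, 2)

(3, 2)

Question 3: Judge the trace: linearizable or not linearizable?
already the first 10 events (up to op5's response at time 10) admit no linearization; the first 9 still do
checked exhaustively: 3 real-time-consistent orders of 5 completed operations, zero legal LIFO stack replays
take op1, op2, op3, op4, op5: step 5 already fails, because op5 pop() → empty cannot occur there
take op1, op2, op3, op5, op4: step 4 already fails, because op5 pop() → empty cannot occur there

not linearizable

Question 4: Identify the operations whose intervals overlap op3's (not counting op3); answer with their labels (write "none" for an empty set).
op3 spans [5,7]: anything still running between times 5 and 7 counts as concurrent
op1 [1,2]: before
op2 [3,4]: before
op4 [6,9]: concurrent
op5 [8,10]: after
op6 [11,13]: after
op7 [12,17]: after
op8 [14,15]: after
op9 [16,19]: after
op10 [18,20]: after

op4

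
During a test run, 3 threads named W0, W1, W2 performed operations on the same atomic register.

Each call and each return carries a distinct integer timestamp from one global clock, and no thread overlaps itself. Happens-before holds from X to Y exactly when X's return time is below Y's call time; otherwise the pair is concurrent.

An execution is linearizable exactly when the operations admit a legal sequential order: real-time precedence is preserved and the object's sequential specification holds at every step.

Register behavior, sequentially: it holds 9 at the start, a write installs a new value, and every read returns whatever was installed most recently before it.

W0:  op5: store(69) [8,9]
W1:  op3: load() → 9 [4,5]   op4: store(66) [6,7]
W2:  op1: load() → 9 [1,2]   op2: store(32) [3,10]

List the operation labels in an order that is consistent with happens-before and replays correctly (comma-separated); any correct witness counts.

step 1: op1 load() → 9 — value 9
step 2: op3 load() → 9 — value 9
step 3: op2 store(32) — value 32
step 4: op4 store(66) — value 66
step 5: op5 store(69) — value 69

op1, op3, op2, op4, op5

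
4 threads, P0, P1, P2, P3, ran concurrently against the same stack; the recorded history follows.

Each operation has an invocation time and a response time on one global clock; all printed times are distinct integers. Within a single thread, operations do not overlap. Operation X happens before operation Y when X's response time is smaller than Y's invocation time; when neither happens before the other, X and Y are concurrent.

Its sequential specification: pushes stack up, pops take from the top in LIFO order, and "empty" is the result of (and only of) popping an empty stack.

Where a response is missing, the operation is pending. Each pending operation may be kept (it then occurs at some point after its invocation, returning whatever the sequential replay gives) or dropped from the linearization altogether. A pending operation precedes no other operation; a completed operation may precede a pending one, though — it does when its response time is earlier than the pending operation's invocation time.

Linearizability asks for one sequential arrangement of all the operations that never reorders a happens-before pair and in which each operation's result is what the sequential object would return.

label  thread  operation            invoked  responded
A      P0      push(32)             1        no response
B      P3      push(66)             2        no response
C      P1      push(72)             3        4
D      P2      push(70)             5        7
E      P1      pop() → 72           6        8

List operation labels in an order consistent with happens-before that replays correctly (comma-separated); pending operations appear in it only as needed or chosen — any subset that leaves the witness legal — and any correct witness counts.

step 1: A push(32) (pending, included) — stack <32>
step 2: B push(66) (pending, included) — stack <32,66>
step 3: C push(72) — stack <32,66,72>
step 4: E pop() → 72 — stack <32,66>
step 5: D push(70) — stack <32,66,70>

A, B, C, E, D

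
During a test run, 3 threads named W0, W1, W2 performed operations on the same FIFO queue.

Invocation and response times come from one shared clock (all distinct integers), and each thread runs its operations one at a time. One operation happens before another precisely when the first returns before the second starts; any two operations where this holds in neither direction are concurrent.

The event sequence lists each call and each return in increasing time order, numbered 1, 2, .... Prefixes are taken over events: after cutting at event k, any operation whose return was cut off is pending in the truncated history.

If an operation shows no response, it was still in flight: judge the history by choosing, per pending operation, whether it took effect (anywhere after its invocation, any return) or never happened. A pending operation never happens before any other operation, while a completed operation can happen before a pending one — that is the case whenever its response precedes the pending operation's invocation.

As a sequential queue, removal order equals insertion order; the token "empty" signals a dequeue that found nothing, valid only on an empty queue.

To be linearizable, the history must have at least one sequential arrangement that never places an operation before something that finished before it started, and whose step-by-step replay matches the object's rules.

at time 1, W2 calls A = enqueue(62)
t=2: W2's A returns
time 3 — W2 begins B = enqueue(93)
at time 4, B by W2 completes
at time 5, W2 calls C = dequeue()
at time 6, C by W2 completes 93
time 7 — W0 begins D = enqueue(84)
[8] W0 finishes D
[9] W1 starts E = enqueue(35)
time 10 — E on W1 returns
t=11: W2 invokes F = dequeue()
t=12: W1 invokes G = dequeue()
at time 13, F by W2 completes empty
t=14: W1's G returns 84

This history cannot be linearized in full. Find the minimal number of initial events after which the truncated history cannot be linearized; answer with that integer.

6

a valid linearization of events 1..5 exists, for instance A, B:
after step 1 (A enqueue(62)): queue <62>
after step 2 (B enqueue(93)): queue <62,93>
at event 6 (C's time-6 response) nothing linearizes any more
take A, B, C: step 3 already fails, because C dequeue() → 93 cannot occur there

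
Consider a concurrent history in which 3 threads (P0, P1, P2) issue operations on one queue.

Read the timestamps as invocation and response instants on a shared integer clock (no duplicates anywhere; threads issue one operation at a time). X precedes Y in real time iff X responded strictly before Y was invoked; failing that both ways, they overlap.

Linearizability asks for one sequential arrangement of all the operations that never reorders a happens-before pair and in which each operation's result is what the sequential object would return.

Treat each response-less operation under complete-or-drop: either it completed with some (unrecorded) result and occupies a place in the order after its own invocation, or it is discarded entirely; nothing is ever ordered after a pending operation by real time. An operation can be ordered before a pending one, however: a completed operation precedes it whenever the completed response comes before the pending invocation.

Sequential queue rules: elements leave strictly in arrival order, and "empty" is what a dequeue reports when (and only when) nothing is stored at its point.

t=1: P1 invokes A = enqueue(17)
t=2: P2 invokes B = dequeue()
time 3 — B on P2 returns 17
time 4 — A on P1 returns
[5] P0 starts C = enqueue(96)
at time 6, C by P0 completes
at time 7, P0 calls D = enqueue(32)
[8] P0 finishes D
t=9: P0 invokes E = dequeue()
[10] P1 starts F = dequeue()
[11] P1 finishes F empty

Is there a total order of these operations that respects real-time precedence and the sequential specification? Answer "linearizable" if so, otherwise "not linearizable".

prefix check: 1..10 passes, 1..11 fails once F's time-11 response joins
5 completed operations, 2 real-time-consistent orders — every queue replay fails
completion choices over the 1 pending operation (E) were checked; none helps
take A, B, C, D, F (pending dropped): step 5 already fails, because F dequeue() → empty cannot occur there
take B, A, C, D, F (pending dropped): step 1 already fails, because B dequeue() → 17 cannot occur there

not linearizable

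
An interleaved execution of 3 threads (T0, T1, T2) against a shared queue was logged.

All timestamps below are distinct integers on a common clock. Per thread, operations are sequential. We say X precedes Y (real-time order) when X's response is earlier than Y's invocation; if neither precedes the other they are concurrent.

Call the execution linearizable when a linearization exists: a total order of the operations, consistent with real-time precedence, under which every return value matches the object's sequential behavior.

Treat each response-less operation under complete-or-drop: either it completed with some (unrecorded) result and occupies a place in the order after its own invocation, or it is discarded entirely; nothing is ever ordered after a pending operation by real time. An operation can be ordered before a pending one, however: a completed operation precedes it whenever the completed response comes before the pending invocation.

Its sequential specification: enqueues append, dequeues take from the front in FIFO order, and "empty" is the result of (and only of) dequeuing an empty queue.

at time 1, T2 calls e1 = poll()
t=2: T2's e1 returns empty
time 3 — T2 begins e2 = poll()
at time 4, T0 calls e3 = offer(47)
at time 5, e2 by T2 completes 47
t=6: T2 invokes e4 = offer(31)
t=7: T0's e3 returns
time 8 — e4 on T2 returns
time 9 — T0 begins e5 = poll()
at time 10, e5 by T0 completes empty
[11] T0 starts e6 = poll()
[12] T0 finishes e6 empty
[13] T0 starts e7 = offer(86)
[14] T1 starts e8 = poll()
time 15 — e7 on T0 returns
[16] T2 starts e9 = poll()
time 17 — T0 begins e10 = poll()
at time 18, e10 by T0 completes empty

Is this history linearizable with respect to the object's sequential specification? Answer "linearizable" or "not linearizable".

not linearizable

the violation lands at event 10, e5's response at time 10: events 1..9 linearize, events 1..10 do not
all 3 real-time-respecting orders fail — 5 completed queue operations, no legal replay
sample order e1, e2, e3, e4, e5 stalls at step 2 — e2 poll() → 47 has no legal effect
sample order e1, e2, e4, e3, e5 stalls at step 2 — e2 poll() → 47 has no legal effect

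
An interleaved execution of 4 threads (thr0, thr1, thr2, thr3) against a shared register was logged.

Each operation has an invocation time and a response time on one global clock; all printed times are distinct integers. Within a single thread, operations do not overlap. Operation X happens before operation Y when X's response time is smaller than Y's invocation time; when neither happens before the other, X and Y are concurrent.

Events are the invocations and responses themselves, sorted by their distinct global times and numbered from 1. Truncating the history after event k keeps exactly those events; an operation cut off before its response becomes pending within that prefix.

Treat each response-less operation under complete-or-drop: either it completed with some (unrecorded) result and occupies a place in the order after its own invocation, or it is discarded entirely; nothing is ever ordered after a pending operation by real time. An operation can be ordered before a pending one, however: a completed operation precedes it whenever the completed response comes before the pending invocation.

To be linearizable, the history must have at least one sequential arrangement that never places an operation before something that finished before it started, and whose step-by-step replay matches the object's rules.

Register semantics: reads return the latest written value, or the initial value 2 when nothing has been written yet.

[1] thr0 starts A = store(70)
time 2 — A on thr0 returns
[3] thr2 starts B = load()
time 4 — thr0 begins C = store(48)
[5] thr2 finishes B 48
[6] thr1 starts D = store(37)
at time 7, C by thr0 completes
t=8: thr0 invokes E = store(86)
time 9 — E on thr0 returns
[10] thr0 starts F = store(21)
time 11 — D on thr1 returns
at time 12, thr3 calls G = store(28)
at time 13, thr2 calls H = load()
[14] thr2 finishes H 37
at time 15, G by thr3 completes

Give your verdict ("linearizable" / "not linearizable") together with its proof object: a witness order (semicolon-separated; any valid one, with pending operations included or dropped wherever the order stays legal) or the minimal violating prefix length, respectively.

after step 1 (A store(70)): value 70
after step 2 (C store(48)): value 48
after step 3 (B load() → 48): value 48
after step 4 (E store(86)): value 86
after step 5 (D store(37)): value 37
after step 6 (H load() → 37): value 37
after step 7 (F store(21) (pending, included)): value 21
after step 8 (G store(28)): value 28

linearizable — witness: A; C; B; E; D; H; F; G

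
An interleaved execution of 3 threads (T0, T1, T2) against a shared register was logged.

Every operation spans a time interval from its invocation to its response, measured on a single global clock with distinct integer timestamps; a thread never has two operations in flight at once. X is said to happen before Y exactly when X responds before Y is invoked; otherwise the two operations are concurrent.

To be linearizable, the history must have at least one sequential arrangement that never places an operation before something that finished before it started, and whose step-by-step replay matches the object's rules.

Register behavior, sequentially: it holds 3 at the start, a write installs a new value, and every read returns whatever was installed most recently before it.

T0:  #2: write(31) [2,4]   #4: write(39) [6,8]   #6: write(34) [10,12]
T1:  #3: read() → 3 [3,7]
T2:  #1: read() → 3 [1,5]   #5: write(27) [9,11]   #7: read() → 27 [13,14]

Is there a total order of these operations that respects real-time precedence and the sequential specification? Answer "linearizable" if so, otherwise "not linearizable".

linearizable

one valid linearization: #1, #3, #2, #4, #6, #5, #7
1. #1 read() → 3, leaving value 3
2. #3 read() → 3, leaving value 3
3. #2 write(31), leaving value 31
4. #4 write(39), leaving value 39
5. #6 write(34), leaving value 34
6. #5 write(27), leaving value 27
7. #7 read() → 27, leaving value 27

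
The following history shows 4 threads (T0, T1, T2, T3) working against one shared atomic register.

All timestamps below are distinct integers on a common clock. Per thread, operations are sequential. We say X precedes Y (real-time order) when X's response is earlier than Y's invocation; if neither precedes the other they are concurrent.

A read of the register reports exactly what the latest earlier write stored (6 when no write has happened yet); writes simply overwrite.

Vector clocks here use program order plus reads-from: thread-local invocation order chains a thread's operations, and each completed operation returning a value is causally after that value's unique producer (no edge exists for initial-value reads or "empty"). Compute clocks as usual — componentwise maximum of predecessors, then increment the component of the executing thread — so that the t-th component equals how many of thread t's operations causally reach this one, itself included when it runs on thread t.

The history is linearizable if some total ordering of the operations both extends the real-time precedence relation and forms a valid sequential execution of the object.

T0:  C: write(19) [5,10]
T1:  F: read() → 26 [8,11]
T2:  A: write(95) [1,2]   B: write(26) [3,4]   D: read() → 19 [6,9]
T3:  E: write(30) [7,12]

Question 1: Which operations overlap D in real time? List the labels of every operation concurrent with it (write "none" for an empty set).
C, E, F

D spans [6,9]; an op avoiding the whole window 6..9 is ordered, any other is concurrent
A [1,2]: before
B [3,4]: before
C [5,10]: concurrent
E [7,12]: concurrent
F [8,11]: concurrent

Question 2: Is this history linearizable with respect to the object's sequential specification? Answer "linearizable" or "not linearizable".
linearizable

one valid linearization: A, B, F, C, D, E
1. A write(95), leaving value 95
2. B write(26), leaving value 26
3. F read() → 26, leaving value 26
4. C write(19), leaving value 19
5. D read() → 19, leaving value 19
6. E write(30), leaving value 30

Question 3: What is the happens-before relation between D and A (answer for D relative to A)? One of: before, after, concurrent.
after

D spans [6,9], A spans [1,2]
resp(A)=2 < inv(D)=6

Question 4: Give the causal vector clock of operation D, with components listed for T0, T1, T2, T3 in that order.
(1, 0, 3, 0)

invoked at 7, E has no predecessors; its own T3 bump gives (0, 0, 0, 1)
invoked at 1, A has no predecessors; its own T2 bump gives (0, 0, 1, 0)
invoked at 5, C has no predecessors; its own T0 bump gives (1, 0, 0, 0)
VC(B, invoked at 3): max of VC(A)=(0, 0, 1, 0), then +1 on thread T2 → (0, 0, 2, 0)
VC(F, invoked at 8): max of VC(B)=(0, 0, 2, 0), then +1 on thread T1 → (0, 1, 2, 0)
VC(D, invoked at 6): max of VC(B)=(0, 0, 2, 0), VC(C)=(1, 0, 0, 0), then +1 on thread T2 → (1, 0, 3, 0)
target: VC(D) = (1, 0, 3, 0)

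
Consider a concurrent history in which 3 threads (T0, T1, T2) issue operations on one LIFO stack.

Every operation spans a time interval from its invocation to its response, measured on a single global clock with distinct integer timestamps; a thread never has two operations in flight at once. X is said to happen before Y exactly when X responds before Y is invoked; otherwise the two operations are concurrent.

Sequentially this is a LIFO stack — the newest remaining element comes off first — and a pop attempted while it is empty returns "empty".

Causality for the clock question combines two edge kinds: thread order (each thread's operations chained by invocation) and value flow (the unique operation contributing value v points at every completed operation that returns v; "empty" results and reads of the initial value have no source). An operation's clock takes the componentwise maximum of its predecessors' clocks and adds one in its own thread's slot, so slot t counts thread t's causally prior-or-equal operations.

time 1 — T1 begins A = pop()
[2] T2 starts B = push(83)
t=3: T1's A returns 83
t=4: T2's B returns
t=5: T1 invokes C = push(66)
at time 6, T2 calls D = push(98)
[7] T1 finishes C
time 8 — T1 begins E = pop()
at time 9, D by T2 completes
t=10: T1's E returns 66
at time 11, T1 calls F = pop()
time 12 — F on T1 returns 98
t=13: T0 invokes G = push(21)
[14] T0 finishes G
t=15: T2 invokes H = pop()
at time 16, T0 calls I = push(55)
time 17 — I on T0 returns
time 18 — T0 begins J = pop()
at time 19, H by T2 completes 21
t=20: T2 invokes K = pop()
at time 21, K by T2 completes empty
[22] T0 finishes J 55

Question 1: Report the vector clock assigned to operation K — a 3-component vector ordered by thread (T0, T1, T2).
Answer: (1, 0, 4)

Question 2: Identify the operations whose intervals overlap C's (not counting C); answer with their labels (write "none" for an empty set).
Answer: D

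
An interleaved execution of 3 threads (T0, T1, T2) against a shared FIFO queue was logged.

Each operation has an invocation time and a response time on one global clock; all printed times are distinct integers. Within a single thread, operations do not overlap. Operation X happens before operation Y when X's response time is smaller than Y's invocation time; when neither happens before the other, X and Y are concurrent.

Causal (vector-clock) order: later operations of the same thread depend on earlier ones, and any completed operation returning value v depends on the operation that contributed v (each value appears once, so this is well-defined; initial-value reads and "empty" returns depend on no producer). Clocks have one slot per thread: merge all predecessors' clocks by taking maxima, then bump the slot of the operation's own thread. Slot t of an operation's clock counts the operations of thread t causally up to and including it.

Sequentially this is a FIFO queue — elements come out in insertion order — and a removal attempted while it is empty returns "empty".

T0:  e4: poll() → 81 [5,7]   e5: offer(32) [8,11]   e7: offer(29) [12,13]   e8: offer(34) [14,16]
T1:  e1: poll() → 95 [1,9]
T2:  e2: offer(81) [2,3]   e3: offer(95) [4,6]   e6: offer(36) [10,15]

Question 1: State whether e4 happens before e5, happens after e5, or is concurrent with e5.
Answer: before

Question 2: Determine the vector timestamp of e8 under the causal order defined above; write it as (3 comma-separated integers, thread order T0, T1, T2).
Answer: (4, 0, 1)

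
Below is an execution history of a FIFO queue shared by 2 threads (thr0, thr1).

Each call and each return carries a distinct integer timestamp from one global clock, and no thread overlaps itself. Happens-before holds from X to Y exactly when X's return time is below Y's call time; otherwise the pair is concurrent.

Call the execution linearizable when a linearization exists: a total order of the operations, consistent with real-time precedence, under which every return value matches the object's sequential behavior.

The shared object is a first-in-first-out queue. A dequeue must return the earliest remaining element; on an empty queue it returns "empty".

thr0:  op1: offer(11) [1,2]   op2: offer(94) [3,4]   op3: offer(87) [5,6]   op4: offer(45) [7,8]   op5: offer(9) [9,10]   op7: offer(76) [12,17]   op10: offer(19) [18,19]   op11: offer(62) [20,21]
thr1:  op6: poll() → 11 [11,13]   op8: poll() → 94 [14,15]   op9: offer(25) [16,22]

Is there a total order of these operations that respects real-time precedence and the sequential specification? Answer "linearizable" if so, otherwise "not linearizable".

one valid linearization: op1, op2, op3, op4, op5, op6, op7, op8, op9, op10, op11
1. op1 offer(11), leaving queue <11>
2. op2 offer(94), leaving queue <11,94>
3. op3 offer(87), leaving queue <11,94,87>
4. op4 offer(45), leaving queue <11,94,87,45>
5. op5 offer(9), leaving queue <11,94,87,45,9>
6. op6 poll() → 11, leaving queue <94,87,45,9>
7. op7 offer(76), leaving queue <94,87,45,9,76>
8. op8 poll() → 94, leaving queue <87,45,9,76>
9. op9 offer(25), leaving queue <87,45,9,76,25>
10. op10 offer(19), leaving queue <87,45,9,76,25,19>
11. op11 offer(62), leaving queue <87,45,9,76,25,19,62>

linearizable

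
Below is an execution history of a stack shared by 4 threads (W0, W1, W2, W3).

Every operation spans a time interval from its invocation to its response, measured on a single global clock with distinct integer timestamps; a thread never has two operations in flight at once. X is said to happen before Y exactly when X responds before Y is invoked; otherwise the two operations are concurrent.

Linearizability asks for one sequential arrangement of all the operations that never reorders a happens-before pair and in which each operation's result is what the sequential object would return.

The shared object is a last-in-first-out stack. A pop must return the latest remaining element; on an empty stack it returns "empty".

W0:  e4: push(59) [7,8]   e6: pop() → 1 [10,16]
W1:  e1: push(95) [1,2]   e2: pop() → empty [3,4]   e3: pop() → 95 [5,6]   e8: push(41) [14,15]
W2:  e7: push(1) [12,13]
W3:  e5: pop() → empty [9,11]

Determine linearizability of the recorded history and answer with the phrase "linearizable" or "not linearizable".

cut after 3 events: linearizable; cut after 4 events (e2 responds, time 4): not linearizable
one real-time candidate order over the 2 completed operations — the stack replay rejects it
take e1, e2: step 2 already fails, because e2 pop() → empty cannot occur there

not linearizable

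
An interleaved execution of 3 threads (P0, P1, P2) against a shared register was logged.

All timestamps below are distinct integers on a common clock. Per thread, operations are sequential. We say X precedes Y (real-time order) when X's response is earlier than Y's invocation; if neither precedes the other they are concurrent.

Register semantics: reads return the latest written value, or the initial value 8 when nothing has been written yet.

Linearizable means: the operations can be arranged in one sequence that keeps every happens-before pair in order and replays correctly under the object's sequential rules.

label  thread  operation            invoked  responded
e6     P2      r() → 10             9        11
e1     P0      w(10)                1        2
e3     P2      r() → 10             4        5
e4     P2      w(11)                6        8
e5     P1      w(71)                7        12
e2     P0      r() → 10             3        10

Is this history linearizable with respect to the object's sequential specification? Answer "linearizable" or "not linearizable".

cut after 10 events: linearizable; cut after 11 events (e6 responds, time 11): not linearizable
the 5 completed operations admit 4 real-time orders; each fails the register replay
completion choices over the 1 pending operation (e5) were checked; none helps
sample order e1, e2, e3, e4, e6 (pending dropped) stalls at step 5 — e6 r() → 10 has no legal effect
sample order e1, e3, e2, e4, e6 (pending dropped) stalls at step 5 — e6 r() → 10 has no legal effect

not linearizable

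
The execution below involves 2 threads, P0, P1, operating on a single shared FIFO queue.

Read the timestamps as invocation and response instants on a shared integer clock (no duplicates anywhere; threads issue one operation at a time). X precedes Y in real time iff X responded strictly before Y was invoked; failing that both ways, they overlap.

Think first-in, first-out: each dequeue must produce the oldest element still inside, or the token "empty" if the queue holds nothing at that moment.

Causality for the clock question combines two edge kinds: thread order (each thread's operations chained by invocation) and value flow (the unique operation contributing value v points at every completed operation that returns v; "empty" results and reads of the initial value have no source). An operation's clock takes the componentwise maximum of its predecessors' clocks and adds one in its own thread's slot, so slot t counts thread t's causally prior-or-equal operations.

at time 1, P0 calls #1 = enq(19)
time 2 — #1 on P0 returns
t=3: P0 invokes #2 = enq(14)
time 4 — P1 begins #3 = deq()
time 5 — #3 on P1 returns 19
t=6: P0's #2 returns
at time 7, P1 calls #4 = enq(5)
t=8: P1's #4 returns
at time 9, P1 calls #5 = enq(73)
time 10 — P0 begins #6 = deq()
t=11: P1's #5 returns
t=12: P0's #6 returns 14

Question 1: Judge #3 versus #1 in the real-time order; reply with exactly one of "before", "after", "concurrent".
after

#3 spans [4,5], #1 spans [1,2]
resp(#1)=2 < inv(#3)=4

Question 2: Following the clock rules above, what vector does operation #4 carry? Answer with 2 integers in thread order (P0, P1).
(1, 2)

invoked at 1, #1 has no predecessors; its own P0 bump gives (1, 0)
VC(#3, invoked at 4): max of VC(#1)=(1, 0), then +1 on thread P1 → (1, 1)
VC(#2, invoked at 3): max of VC(#1)=(1, 0), then +1 on thread P0 → (2, 0)
VC(#4, invoked at 7): max of VC(#3)=(1, 1), then +1 on thread P1 → (1, 2)
VC(#6, invoked at 10): max of VC(#2)=(2, 0), then +1 on thread P0 → (3, 0)
VC(#5, invoked at 9): max of VC(#4)=(1, 2), then +1 on thread P1 → (1, 3)
target: VC(#4) = (1, 2)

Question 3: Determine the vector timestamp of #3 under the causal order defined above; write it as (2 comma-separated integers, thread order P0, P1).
(1, 1)

#1, invoked 1, has no incoming edges; only P0's bump applies → (1, 0)
merge at #3 (invoked 4): VC(#1)=(1, 0), own-thread bump on P1 → (1, 1)
merge at #2 (invoked 3): VC(#1)=(1, 0), own-thread bump on P0 → (2, 0)
merge at #4 (invoked 7): VC(#3)=(1, 1), own-thread bump on P1 → (1, 2)
merge at #6 (invoked 10): VC(#2)=(2, 0), own-thread bump on P0 → (3, 0)
merge at #5 (invoked 9): VC(#4)=(1, 2), own-thread bump on P1 → (1, 3)
target: VC(#3) = (1, 1)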